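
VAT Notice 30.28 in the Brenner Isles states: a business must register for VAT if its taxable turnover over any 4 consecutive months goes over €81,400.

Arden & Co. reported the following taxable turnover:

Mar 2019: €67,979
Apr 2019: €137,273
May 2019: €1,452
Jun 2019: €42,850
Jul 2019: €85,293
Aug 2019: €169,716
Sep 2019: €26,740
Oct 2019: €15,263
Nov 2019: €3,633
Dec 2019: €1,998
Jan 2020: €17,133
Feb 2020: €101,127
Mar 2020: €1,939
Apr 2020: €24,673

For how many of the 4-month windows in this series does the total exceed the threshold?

Mar 2019–Jun 2019: €67,979 + €137,273 + €1,452 + €42,850 = €249,554 (over)
Apr 2019–Jul 2019: €137,273 + €1,452 + €42,850 + €85,293 = €266,868 (over)
May 2019–Aug 2019: €1,452 + €42,850 + €85,293 + €169,716 = €299,311 (over)
Jun 2019–Sep 2019: €42,850 + €85,293 + €169,716 + €26,740 = €324,599 (over)
Jul 2019–Oct 2019: €85,293 + €169,716 + €26,740 + €15,263 = €297,012 (over)
Aug 2019–Nov 2019: €169,716 + €26,740 + €15,263 + €3,633 = €215,352 (over)
Sep 2019–Dec 2019: €26,740 + €15,263 + €3,633 + €1,998 = €47,634 (under)
Oct 2019–Jan 2020: €15,263 + €3,633 + €1,998 + €17,133 = €38,027 (under)
Nov 2019–Feb 2020: €3,633 + €1,998 + €17,133 + €101,127 = €123,891 (over)
Dec 2019–Mar 2020: €1,998 + €17,133 + €101,127 + €1,939 = €122,197 (over)
Jan 2020–Apr 2020: €17,133 + €101,127 + €1,939 + €24,673 = €144,872 (over)
9 windows exceed the threshold.

9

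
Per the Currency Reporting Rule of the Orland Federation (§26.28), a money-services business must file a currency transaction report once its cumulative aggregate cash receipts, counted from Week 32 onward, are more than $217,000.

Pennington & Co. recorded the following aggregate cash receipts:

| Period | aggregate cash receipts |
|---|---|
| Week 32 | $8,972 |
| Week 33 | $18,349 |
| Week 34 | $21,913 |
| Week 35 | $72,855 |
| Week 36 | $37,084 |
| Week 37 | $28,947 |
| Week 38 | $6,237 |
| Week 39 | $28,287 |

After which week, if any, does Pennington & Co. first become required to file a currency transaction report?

Week 39

Through Week 32: $8,972
Through Week 33: $27,321
Through Week 34: $49,234
Through Week 35: $122,089
Through Week 36: $159,173
Through Week 37: $188,120
Through Week 38: $194,357
Through Week 39: $222,644 ← exceeds threshold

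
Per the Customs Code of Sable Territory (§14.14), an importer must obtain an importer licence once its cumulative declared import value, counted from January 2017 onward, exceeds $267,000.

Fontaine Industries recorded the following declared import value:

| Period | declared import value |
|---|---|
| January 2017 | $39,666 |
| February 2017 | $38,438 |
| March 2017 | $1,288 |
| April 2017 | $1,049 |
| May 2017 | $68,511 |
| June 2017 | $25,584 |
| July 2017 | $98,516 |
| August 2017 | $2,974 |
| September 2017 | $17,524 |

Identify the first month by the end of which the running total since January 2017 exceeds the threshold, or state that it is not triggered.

Through January 2017: $39,666
Through February 2017: $78,104
Through March 2017: $79,392
Through April 2017: $80,441
Through May 2017: $148,952
Through June 2017: $174,536
Through July 2017: $273,052 ← exceeds threshold

July 2017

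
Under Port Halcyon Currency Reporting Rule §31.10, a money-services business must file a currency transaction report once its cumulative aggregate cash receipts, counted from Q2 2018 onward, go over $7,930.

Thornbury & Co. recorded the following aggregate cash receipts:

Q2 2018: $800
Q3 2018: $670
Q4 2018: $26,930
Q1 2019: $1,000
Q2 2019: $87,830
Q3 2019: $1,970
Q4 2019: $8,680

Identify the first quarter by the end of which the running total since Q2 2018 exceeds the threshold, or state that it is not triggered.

Through Q2 2018: $800
Through Q3 2018: $1,470
Through Q4 2018: $28,400 ← exceeds threshold

Q4 2018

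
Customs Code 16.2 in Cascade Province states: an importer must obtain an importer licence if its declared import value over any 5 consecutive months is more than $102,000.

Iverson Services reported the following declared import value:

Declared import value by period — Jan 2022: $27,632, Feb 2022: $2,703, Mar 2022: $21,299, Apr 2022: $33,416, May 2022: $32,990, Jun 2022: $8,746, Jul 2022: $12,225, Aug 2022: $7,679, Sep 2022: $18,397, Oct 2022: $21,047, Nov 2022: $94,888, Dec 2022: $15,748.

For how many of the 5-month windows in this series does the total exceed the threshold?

Jan 2022–May 2022: $27,632 + $2,703 + $21,299 + $33,416 + $32,990 = $118,040 (over)
Feb 2022–Jun 2022: $2,703 + $21,299 + $33,416 + $32,990 + $8,746 = $99,154 (under)
Mar 2022–Jul 2022: $21,299 + $33,416 + $32,990 + $8,746 + $12,225 = $108,676 (over)
Apr 2022–Aug 2022: $33,416 + $32,990 + $8,746 + $12,225 + $7,679 = $95,056 (under)
May 2022–Sep 2022: $32,990 + $8,746 + $12,225 + $7,679 + $18,397 = $80,037 (under)
Jun 2022–Oct 2022: $8,746 + $12,225 + $7,679 + $18,397 + $21,047 = $68,094 (under)
Jul 2022–Nov 2022: $12,225 + $7,679 + $18,397 + $21,047 + $94,888 = $154,236 (over)
Aug 2022–Dec 2022: $7,679 + $18,397 + $21,047 + $94,888 + $15,748 = $157,759 (over)
4 windows exceed the threshold.

4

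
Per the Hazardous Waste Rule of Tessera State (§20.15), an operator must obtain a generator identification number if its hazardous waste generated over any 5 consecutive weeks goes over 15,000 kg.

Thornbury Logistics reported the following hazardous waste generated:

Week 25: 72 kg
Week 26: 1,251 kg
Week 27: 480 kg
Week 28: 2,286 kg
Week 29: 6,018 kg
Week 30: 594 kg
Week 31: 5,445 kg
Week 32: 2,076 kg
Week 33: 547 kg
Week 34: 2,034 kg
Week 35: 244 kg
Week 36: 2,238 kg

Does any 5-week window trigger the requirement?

Yes

Week 25–Week 29: 72 kg + 1,251 kg + 480 kg + 2,286 kg + 6,018 kg = 10,107 kg (under)
Week 26–Week 30: 1,251 kg + 480 kg + 2,286 kg + 6,018 kg + 594 kg = 10,629 kg (under)
Week 27–Week 31: 480 kg + 2,286 kg + 6,018 kg + 594 kg + 5,445 kg = 14,823 kg (under)
Week 28–Week 32: 2,286 kg + 6,018 kg + 594 kg + 5,445 kg + 2,076 kg = 16,419 kg (over)
Week 29–Week 33: 6,018 kg + 594 kg + 5,445 kg + 2,076 kg + 547 kg = 14,680 kg (under)
Week 30–Week 34: 594 kg + 5,445 kg + 2,076 kg + 547 kg + 2,034 kg = 10,696 kg (under)
Week 31–Week 35: 5,445 kg + 2,076 kg + 547 kg + 2,034 kg + 244 kg = 10,346 kg (under)
Week 32–Week 36: 2,076 kg + 547 kg + 2,034 kg + 244 kg + 2,238 kg = 7,139 kg (under)
At least one window exceeds 15,000 kg.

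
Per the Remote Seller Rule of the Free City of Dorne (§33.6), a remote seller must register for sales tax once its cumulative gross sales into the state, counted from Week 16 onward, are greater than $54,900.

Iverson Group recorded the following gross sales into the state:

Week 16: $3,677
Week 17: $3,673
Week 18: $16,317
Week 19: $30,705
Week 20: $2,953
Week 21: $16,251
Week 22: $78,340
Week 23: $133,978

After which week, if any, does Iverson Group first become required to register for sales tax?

Through Week 16: $3,677
Through Week 17: $7,350
Through Week 18: $23,667
Through Week 19: $54,372
Through Week 20: $57,325 ← exceeds threshold

Week 20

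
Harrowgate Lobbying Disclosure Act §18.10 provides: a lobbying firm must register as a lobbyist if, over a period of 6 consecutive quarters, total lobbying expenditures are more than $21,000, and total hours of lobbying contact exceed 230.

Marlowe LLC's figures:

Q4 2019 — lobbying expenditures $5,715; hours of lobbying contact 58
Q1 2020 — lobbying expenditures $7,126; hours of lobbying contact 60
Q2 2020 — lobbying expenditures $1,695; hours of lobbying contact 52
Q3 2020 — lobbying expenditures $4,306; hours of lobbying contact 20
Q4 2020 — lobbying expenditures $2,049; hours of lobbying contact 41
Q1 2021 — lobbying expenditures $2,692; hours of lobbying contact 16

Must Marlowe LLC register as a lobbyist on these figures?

Yes

Total lobbying expenditures: $5,715 + $7,126 + $1,695 + $4,306 + $2,049 + $2,692 = $23,583 (> $21,000).
Total hours of lobbying contact: 58 + 60 + 52 + 20 + 41 + 16 = 247 (> 230).
The test is 'and': both thresholds are exceeded.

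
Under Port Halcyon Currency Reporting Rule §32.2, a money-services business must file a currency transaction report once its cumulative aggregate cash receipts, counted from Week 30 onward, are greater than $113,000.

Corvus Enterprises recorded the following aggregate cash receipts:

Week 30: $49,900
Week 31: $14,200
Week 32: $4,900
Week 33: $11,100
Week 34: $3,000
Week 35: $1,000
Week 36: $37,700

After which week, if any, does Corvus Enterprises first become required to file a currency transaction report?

Week 36

Through Week 30: $49,900
Through Week 31: $64,100
Through Week 32: $69,000
Through Week 33: $80,100
Through Week 34: $83,100
Through Week 35: $84,100
Through Week 36: $121,800 ← exceeds threshold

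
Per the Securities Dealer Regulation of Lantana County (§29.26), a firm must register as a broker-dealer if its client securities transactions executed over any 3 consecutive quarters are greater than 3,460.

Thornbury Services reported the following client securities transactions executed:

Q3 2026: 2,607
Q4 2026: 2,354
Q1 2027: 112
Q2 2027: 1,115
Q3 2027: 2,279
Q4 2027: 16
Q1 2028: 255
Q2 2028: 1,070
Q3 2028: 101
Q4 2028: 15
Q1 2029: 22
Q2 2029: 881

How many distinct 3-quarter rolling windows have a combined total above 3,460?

Q3 2026–Q1 2027: 2,607 + 2,354 + 112 = 5,073 (over)
Q4 2026–Q2 2027: 2,354 + 112 + 1,115 = 3,581 (over)
Q1 2027–Q3 2027: 112 + 1,115 + 2,279 = 3,506 (over)
Q2 2027–Q4 2027: 1,115 + 2,279 + 16 = 3,410 (under)
Q3 2027–Q1 2028: 2,279 + 16 + 255 = 2,550 (under)
Q4 2027–Q2 2028: 16 + 255 + 1,070 = 1,341 (under)
Q1 2028–Q3 2028: 255 + 1,070 + 101 = 1,426 (under)
Q2 2028–Q4 2028: 1,070 + 101 + 15 = 1,186 (under)
Q3 2028–Q1 2029: 101 + 15 + 22 = 138 (under)
Q4 2028–Q2 2029: 15 + 22 + 881 = 918 (under)
3 windows exceed the threshold.

3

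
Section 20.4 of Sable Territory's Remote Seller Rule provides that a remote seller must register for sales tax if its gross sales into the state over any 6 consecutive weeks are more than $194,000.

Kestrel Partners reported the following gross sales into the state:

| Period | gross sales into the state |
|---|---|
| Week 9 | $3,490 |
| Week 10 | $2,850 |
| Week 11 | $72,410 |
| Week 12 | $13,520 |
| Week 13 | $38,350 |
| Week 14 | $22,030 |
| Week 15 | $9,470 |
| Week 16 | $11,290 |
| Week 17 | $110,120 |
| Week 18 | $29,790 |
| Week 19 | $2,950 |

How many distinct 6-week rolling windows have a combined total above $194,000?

2

Week 9–Week 14: $3,490 + $2,850 + $72,410 + $13,520 + $38,350 + $22,030 = $152,650 (under)
Week 10–Week 15: $2,850 + $72,410 + $13,520 + $38,350 + $22,030 + $9,470 = $158,630 (under)
Week 11–Week 16: $72,410 + $13,520 + $38,350 + $22,030 + $9,470 + $11,290 = $167,070 (under)
Week 12–Week 17: $13,520 + $38,350 + $22,030 + $9,470 + $11,290 + $110,120 = $204,780 (over)
Week 13–Week 18: $38,350 + $22,030 + $9,470 + $11,290 + $110,120 + $29,790 = $221,050 (over)
Week 14–Week 19: $22,030 + $9,470 + $11,290 + $110,120 + $29,790 + $2,950 = $185,650 (under)
2 windows exceed the threshold.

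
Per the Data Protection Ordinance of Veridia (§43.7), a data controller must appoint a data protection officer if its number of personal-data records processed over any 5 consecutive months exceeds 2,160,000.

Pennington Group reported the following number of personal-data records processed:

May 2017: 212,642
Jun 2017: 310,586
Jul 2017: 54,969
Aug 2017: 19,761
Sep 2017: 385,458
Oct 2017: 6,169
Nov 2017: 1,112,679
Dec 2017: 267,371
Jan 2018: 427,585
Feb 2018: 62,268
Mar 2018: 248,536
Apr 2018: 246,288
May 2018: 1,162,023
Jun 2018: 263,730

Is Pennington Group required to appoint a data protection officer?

Yes

May 2017–Sep 2017: 212,642 + 310,586 + 54,969 + 19,761 + 385,458 = 983,416 (under)
Jun 2017–Oct 2017: 310,586 + 54,969 + 19,761 + 385,458 + 6,169 = 776,943 (under)
Jul 2017–Nov 2017: 54,969 + 19,761 + 385,458 + 6,169 + 1,112,679 = 1,579,036 (under)
Aug 2017–Dec 2017: 19,761 + 385,458 + 6,169 + 1,112,679 + 267,371 = 1,791,438 (under)
Sep 2017–Jan 2018: 385,458 + 6,169 + 1,112,679 + 267,371 + 427,585 = 2,199,262 (over)
Oct 2017–Feb 2018: 6,169 + 1,112,679 + 267,371 + 427,585 + 62,268 = 1,876,072 (under)
Nov 2017–Mar 2018: 1,112,679 + 267,371 + 427,585 + 62,268 + 248,536 = 2,118,439 (under)
Dec 2017–Apr 2018: 267,371 + 427,585 + 62,268 + 248,536 + 246,288 = 1,252,048 (under)
Jan 2018–May 2018: 427,585 + 62,268 + 248,536 + 246,288 + 1,162,023 = 2,146,700 (under)
Feb 2018–Jun 2018: 62,268 + 248,536 + 246,288 + 1,162,023 + 263,730 = 1,982,845 (under)
At least one window exceeds 2,160,000.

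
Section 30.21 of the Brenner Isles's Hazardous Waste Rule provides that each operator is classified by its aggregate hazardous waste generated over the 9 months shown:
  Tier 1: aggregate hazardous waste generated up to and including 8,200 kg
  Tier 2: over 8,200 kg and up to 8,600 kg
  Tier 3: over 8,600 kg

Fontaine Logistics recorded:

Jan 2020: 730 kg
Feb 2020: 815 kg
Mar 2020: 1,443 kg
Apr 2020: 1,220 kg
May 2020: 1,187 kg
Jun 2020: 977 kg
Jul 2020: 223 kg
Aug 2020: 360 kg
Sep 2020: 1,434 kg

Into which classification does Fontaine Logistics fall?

Tier 2

Aggregate hazardous waste generated: 730 kg + 815 kg + 1,443 kg + 1,220 kg + 1,187 kg + 977 kg + 223 kg + 360 kg + 1,434 kg = 8,389 kg.
8,200 kg < 8,389 kg ≤ 8,600 kg, so Tier 2 applies.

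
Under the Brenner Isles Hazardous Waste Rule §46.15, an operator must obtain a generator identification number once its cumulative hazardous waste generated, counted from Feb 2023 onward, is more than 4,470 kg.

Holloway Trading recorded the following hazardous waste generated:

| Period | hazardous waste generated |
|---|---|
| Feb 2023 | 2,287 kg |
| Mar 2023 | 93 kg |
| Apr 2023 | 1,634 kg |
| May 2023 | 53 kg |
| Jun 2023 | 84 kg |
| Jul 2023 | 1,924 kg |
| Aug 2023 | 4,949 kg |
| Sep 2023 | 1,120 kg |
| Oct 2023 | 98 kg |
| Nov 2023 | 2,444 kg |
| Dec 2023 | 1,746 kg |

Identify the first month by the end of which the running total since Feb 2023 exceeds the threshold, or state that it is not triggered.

Jul 2023

Through Feb 2023: 2,287 kg
Through Mar 2023: 2,380 kg
Through Apr 2023: 4,014 kg
Through May 2023: 4,067 kg
Through Jun 2023: 4,151 kg
Through Jul 2023: 6,075 kg ← exceeds threshold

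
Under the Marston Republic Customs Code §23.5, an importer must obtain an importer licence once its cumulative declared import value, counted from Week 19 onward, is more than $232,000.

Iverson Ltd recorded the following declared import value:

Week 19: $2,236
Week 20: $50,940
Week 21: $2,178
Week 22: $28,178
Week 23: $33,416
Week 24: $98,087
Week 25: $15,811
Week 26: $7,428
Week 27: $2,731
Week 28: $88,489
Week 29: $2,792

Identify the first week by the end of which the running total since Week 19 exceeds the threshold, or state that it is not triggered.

Through Week 19: $2,236
Through Week 20: $53,176
Through Week 21: $55,354
Through Week 22: $83,532
Through Week 23: $116,948
Through Week 24: $215,035
Through Week 25: $230,846
Through Week 26: $238,274 ← exceeds threshold

Week 26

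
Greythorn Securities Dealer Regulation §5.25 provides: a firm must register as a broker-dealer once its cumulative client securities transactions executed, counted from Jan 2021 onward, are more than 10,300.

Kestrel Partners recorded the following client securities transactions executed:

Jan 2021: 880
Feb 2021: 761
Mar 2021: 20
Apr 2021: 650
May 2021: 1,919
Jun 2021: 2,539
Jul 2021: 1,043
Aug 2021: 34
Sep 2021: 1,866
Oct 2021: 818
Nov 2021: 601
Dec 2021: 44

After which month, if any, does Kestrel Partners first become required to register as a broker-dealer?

Through Jan 2021: 880
Through Feb 2021: 1,641
Through Mar 2021: 1,661
Through Apr 2021: 2,311
Through May 2021: 4,230
Through Jun 2021: 6,769
Through Jul 2021: 7,812
Through Aug 2021: 7,846
Through Sep 2021: 9,712
Through Oct 2021: 10,530 ← exceeds threshold

Oct 2021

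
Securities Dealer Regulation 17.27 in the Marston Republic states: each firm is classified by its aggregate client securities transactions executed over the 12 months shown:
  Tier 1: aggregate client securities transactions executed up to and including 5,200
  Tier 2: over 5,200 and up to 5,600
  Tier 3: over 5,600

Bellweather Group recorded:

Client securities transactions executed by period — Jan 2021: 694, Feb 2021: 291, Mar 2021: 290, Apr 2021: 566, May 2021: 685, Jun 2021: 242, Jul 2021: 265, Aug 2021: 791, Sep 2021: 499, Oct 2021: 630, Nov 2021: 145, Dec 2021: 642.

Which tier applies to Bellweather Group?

Tier 3

Aggregate client securities transactions executed: 694 + 291 + 290 + 566 + 685 + 242 + 265 + 791 + 499 + 630 + 145 + 642 = 5,740.
5,740 > 5,600, so Tier 3 applies.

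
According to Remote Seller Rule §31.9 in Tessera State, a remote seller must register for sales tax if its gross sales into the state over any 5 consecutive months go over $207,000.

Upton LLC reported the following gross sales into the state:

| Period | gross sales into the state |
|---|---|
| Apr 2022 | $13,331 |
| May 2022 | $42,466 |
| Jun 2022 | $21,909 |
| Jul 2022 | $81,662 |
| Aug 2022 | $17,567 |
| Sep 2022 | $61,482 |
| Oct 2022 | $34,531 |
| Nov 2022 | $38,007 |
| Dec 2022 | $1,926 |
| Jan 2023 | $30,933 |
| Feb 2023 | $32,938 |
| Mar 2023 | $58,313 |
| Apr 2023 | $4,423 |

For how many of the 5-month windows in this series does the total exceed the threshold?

3

Apr 2022–Aug 2022: $13,331 + $42,466 + $21,909 + $81,662 + $17,567 = $176,935 (under)
May 2022–Sep 2022: $42,466 + $21,909 + $81,662 + $17,567 + $61,482 = $225,086 (over)
Jun 2022–Oct 2022: $21,909 + $81,662 + $17,567 + $61,482 + $34,531 = $217,151 (over)
Jul 2022–Nov 2022: $81,662 + $17,567 + $61,482 + $34,531 + $38,007 = $233,249 (over)
Aug 2022–Dec 2022: $17,567 + $61,482 + $34,531 + $38,007 + $1,926 = $153,513 (under)
Sep 2022–Jan 2023: $61,482 + $34,531 + $38,007 + $1,926 + $30,933 = $166,879 (under)
Oct 2022–Feb 2023: $34,531 + $38,007 + $1,926 + $30,933 + $32,938 = $138,335 (under)
Nov 2022–Mar 2023: $38,007 + $1,926 + $30,933 + $32,938 + $58,313 = $162,117 (under)
Dec 2022–Apr 2023: $1,926 + $30,933 + $32,938 + $58,313 + $4,423 = $128,533 (under)
3 windows exceed the threshold.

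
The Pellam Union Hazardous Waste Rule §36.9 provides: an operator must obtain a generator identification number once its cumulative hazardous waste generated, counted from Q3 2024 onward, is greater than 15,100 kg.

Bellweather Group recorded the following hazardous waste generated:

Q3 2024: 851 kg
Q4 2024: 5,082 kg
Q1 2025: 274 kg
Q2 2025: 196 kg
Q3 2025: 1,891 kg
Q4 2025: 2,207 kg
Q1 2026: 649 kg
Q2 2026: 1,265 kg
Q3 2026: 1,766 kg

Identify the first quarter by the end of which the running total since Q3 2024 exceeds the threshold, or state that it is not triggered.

Through Q3 2024: 851 kg
Through Q4 2024: 5,933 kg
Through Q1 2025: 6,207 kg
Through Q2 2025: 6,403 kg
Through Q3 2025: 8,294 kg
Through Q4 2025: 10,501 kg
Through Q1 2026: 11,150 kg
Through Q2 2026: 12,415 kg
Through Q3 2026: 14,181 kg
Final cumulative total 14,181 kg ≤ 15,100 kg; the threshold is never exceeded.

Not triggered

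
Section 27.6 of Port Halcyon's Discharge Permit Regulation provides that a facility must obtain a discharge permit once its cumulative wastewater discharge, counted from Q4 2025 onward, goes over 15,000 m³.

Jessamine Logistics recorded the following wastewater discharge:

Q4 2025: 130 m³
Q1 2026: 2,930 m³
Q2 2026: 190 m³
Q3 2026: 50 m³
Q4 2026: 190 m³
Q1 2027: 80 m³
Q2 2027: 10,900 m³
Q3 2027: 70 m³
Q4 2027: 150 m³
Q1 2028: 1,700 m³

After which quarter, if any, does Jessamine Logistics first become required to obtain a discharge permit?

Through Q4 2025: 130 m³
Through Q1 2026: 3,060 m³
Through Q2 2026: 3,250 m³
Through Q3 2026: 3,300 m³
Through Q4 2026: 3,490 m³
Through Q1 2027: 3,570 m³
Through Q2 2027: 14,470 m³
Through Q3 2027: 14,540 m³
Through Q4 2027: 14,690 m³
Through Q1 2028: 16,390 m³ ← exceeds threshold

Q1 2028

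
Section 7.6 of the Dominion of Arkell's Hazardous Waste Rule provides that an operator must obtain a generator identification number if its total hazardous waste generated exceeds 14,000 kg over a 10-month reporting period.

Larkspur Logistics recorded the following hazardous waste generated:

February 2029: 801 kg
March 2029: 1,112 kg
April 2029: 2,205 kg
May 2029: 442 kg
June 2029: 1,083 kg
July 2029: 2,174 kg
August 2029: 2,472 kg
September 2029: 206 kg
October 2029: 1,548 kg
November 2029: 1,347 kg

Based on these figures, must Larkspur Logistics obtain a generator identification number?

Total hazardous waste generated: 801 kg + 1,112 kg + 2,205 kg + 442 kg + 1,083 kg + 2,174 kg + 2,472 kg + 206 kg + 1,548 kg + 1,347 kg = 13,390 kg.
13,390 kg ≤ 14,000 kg, so the threshold is not exceeded.

No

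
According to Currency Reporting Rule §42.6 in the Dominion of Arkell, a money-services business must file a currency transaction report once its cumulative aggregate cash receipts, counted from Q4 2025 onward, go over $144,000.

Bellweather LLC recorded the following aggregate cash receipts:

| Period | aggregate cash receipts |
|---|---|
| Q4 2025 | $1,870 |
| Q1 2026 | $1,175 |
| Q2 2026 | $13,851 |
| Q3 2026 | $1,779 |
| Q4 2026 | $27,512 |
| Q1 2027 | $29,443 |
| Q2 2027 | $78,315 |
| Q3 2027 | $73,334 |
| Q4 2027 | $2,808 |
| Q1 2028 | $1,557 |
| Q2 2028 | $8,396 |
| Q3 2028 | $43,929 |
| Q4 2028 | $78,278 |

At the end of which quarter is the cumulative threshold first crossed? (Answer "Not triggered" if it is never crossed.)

Q2 2027

Through Q4 2025: $1,870
Through Q1 2026: $3,045
Through Q2 2026: $16,896
Through Q3 2026: $18,675
Through Q4 2026: $46,187
Through Q1 2027: $75,630
Through Q2 2027: $153,945 ← exceeds threshold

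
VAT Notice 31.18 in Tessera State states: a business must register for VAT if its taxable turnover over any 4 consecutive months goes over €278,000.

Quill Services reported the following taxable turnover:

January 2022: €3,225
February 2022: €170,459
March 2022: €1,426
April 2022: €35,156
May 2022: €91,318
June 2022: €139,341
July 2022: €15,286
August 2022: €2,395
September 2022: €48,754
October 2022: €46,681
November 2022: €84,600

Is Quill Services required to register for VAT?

January 2022–April 2022: €3,225 + €170,459 + €1,426 + €35,156 = €210,266 (under)
February 2022–May 2022: €170,459 + €1,426 + €35,156 + €91,318 = €298,359 (over)
March 2022–June 2022: €1,426 + €35,156 + €91,318 + €139,341 = €267,241 (under)
April 2022–July 2022: €35,156 + €91,318 + €139,341 + €15,286 = €281,101 (over)
May 2022–August 2022: €91,318 + €139,341 + €15,286 + €2,395 = €248,340 (under)
June 2022–September 2022: €139,341 + €15,286 + €2,395 + €48,754 = €205,776 (under)
July 2022–October 2022: €15,286 + €2,395 + €48,754 + €46,681 = €113,116 (under)
August 2022–November 2022: €2,395 + €48,754 + €46,681 + €84,600 = €182,430 (under)
At least one window exceeds €278,000.

Yes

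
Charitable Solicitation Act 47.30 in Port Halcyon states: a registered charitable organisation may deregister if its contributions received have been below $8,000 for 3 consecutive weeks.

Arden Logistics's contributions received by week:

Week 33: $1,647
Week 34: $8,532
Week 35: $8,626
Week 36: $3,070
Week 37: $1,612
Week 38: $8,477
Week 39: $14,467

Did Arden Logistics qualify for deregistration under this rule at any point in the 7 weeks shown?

Weeks below $8,000: Week 33, Week 36, Week 37.
Longest run of consecutive weeks below the threshold: 2.
2 < 3, so Arden Logistics never became eligible.

No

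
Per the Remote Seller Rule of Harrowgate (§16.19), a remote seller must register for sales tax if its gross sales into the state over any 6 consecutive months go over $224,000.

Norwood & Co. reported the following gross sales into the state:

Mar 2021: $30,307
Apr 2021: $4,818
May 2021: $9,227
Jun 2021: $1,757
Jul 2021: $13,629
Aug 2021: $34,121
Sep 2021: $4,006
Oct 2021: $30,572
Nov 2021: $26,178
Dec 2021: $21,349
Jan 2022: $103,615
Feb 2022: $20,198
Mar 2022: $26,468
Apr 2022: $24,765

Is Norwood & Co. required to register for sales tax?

Mar 2021–Aug 2021: $30,307 + $4,818 + $9,227 + $1,757 + $13,629 + $34,121 = $93,859 (under)
Apr 2021–Sep 2021: $4,818 + $9,227 + $1,757 + $13,629 + $34,121 + $4,006 = $67,558 (under)
May 2021–Oct 2021: $9,227 + $1,757 + $13,629 + $34,121 + $4,006 + $30,572 = $93,312 (under)
Jun 2021–Nov 2021: $1,757 + $13,629 + $34,121 + $4,006 + $30,572 + $26,178 = $110,263 (under)
Jul 2021–Dec 2021: $13,629 + $34,121 + $4,006 + $30,572 + $26,178 + $21,349 = $129,855 (under)
Aug 2021–Jan 2022: $34,121 + $4,006 + $30,572 + $26,178 + $21,349 + $103,615 = $219,841 (under)
Sep 2021–Feb 2022: $4,006 + $30,572 + $26,178 + $21,349 + $103,615 + $20,198 = $205,918 (under)
Oct 2021–Mar 2022: $30,572 + $26,178 + $21,349 + $103,615 + $20,198 + $26,468 = $228,380 (over)
Nov 2021–Apr 2022: $26,178 + $21,349 + $103,615 + $20,198 + $26,468 + $24,765 = $222,573 (under)
At least one window exceeds $224,000.

Yes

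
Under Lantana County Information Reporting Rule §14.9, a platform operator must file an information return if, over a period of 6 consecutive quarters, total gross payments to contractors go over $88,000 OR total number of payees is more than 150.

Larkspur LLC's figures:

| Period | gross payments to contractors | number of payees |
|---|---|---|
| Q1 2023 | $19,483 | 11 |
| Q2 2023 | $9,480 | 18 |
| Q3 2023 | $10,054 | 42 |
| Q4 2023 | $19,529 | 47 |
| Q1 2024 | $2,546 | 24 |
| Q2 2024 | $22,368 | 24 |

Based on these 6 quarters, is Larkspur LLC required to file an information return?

Yes

Total gross payments to contractors: $19,483 + $9,480 + $10,054 + $19,529 + $2,546 + $22,368 = $83,460 (≤ $88,000).
Total number of payees: 11 + 18 + 42 + 47 + 24 + 24 = 166 (> 150).
The test is 'or': at least one threshold is exceeded.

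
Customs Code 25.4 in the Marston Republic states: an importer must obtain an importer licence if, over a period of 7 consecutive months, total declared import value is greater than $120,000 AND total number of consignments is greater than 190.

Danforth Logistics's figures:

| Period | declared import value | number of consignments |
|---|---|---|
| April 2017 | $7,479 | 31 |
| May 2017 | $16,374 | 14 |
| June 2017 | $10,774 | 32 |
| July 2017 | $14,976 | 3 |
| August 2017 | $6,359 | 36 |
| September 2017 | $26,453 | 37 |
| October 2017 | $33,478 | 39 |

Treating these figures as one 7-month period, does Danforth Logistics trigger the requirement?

Total declared import value: $7,479 + $16,374 + $10,774 + $14,976 + $6,359 + $26,453 + $33,478 = $115,893 (≤ $120,000).
Total number of consignments: 31 + 14 + 32 + 3 + 36 + 37 + 39 = 192 (> 190).
The test is 'and': the rule requires both, and at least one is not exceeded.

No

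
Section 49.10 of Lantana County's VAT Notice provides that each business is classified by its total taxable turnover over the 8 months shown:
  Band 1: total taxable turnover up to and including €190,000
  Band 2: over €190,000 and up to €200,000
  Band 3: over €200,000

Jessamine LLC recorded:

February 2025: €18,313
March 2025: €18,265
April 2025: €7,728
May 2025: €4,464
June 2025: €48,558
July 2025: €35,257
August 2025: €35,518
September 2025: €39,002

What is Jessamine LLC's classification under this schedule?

Band 3

Total taxable turnover: €18,313 + €18,265 + €7,728 + €4,464 + €48,558 + €35,257 + €35,518 + €39,002 = €207,105.
€207,105 > €200,000, so Band 3 applies.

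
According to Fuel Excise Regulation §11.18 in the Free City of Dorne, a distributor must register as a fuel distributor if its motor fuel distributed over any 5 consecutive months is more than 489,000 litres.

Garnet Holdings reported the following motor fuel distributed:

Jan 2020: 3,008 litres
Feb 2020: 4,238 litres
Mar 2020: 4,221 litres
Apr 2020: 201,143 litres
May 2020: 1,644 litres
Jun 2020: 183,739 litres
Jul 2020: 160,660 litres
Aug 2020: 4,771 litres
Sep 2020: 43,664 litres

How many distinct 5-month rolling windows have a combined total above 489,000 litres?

2

Jan 2020–May 2020: 3,008 litres + 4,238 litres + 4,221 litres + 201,143 litres + 1,644 litres = 214,254 litres (under)
Feb 2020–Jun 2020: 4,238 litres + 4,221 litres + 201,143 litres + 1,644 litres + 183,739 litres = 394,985 litres (under)
Mar 2020–Jul 2020: 4,221 litres + 201,143 litres + 1,644 litres + 183,739 litres + 160,660 litres = 551,407 litres (over)
Apr 2020–Aug 2020: 201,143 litres + 1,644 litres + 183,739 litres + 160,660 litres + 4,771 litres = 551,957 litres (over)
May 2020–Sep 2020: 1,644 litres + 183,739 litres + 160,660 litres + 4,771 litres + 43,664 litres = 394,478 litres (under)
2 windows exceed the threshold.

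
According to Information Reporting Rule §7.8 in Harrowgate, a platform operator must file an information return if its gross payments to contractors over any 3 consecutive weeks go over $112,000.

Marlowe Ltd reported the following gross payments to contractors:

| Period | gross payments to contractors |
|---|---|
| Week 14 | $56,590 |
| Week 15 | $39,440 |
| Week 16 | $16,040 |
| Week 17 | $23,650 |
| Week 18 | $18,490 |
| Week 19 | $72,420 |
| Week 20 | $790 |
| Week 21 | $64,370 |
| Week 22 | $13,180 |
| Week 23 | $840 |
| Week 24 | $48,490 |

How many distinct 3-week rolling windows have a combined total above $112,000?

3

Week 14–Week 16: $56,590 + $39,440 + $16,040 = $112,070 (over)
Week 15–Week 17: $39,440 + $16,040 + $23,650 = $79,130 (under)
Week 16–Week 18: $16,040 + $23,650 + $18,490 = $58,180 (under)
Week 17–Week 19: $23,650 + $18,490 + $72,420 = $114,560 (over)
Week 18–Week 20: $18,490 + $72,420 + $790 = $91,700 (under)
Week 19–Week 21: $72,420 + $790 + $64,370 = $137,580 (over)
Week 20–Week 22: $790 + $64,370 + $13,180 = $78,340 (under)
Week 21–Week 23: $64,370 + $13,180 + $840 = $78,390 (under)
Week 22–Week 24: $13,180 + $840 + $48,490 = $62,510 (under)
3 windows exceed the threshold.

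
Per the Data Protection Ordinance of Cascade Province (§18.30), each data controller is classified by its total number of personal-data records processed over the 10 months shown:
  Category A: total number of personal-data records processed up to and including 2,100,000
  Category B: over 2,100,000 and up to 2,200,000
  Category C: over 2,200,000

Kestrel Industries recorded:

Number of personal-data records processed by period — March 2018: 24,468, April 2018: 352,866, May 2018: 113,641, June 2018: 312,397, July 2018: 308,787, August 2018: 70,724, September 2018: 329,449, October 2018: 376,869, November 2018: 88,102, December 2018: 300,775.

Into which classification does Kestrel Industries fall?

Category C

Total number of personal-data records processed: 24,468 + 352,866 + 113,641 + 312,397 + 308,787 + 70,724 + 329,449 + 376,869 + 88,102 + 300,775 = 2,278,078.
2,278,078 > 2,200,000, so Category C applies.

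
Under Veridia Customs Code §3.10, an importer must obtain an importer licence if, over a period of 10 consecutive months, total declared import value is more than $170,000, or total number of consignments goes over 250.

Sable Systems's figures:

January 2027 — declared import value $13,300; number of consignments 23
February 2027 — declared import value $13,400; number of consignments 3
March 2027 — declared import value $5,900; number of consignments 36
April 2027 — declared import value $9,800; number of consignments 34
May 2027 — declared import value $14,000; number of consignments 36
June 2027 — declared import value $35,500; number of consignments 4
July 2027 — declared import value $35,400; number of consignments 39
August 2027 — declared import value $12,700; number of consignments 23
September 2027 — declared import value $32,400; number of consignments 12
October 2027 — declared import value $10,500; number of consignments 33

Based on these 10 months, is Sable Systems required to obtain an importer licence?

Total declared import value: $13,300 + $13,400 + $5,900 + $9,800 + $14,000 + $35,500 + $35,400 + $12,700 + $32,400 + $10,500 = $182,900 (> $170,000).
Total number of consignments: 23 + 3 + 36 + 34 + 36 + 4 + 39 + 23 + 12 + 33 = 243 (≤ 250).
The test is 'or': at least one threshold is exceeded.

Yes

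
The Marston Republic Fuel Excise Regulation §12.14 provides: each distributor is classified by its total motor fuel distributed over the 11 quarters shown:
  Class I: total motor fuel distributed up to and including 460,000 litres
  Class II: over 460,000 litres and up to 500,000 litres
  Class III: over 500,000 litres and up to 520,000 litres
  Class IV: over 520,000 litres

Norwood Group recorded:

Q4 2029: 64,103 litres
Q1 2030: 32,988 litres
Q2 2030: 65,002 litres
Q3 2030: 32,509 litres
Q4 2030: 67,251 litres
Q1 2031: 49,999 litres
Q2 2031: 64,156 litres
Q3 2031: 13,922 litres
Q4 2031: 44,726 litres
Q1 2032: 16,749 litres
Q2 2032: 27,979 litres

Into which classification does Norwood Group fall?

Total motor fuel distributed: 64,103 litres + 32,988 litres + 65,002 litres + 32,509 litres + 67,251 litres + 49,999 litres + 64,156 litres + 13,922 litres + 44,726 litres + 16,749 litres + 27,979 litres = 479,384 litres.
460,000 litres < 479,384 litres ≤ 500,000 litres, so Class II applies.

Class II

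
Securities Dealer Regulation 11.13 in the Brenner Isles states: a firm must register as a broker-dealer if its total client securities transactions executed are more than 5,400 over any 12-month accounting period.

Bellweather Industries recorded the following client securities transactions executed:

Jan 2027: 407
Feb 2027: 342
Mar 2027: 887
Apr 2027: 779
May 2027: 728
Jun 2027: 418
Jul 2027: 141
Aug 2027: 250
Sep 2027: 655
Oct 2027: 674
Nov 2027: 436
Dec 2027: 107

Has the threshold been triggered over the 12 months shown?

Yes

Total client securities transactions executed: 407 + 342 + 887 + 779 + 728 + 418 + 141 + 250 + 655 + 674 + 436 + 107 = 5,824.
5,824 > 5,400, so the threshold is exceeded.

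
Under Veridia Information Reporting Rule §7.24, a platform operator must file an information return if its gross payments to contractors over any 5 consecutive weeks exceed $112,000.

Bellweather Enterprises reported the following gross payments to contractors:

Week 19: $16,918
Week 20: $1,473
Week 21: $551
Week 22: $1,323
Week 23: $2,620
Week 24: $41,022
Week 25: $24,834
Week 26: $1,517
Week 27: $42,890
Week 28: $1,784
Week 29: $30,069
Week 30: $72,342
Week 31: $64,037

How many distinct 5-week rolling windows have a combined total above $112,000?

Week 19–Week 23: $16,918 + $1,473 + $551 + $1,323 + $2,620 = $22,885 (under)
Week 20–Week 24: $1,473 + $551 + $1,323 + $2,620 + $41,022 = $46,989 (under)
Week 21–Week 25: $551 + $1,323 + $2,620 + $41,022 + $24,834 = $70,350 (under)
Week 22–Week 26: $1,323 + $2,620 + $41,022 + $24,834 + $1,517 = $71,316 (under)
Week 23–Week 27: $2,620 + $41,022 + $24,834 + $1,517 + $42,890 = $112,883 (over)
Week 24–Week 28: $41,022 + $24,834 + $1,517 + $42,890 + $1,784 = $112,047 (over)
Week 25–Week 29: $24,834 + $1,517 + $42,890 + $1,784 + $30,069 = $101,094 (under)
Week 26–Week 30: $1,517 + $42,890 + $1,784 + $30,069 + $72,342 = $148,602 (over)
Week 27–Week 31: $42,890 + $1,784 + $30,069 + $72,342 + $64,037 = $211,122 (over)
4 windows exceed the threshold.

4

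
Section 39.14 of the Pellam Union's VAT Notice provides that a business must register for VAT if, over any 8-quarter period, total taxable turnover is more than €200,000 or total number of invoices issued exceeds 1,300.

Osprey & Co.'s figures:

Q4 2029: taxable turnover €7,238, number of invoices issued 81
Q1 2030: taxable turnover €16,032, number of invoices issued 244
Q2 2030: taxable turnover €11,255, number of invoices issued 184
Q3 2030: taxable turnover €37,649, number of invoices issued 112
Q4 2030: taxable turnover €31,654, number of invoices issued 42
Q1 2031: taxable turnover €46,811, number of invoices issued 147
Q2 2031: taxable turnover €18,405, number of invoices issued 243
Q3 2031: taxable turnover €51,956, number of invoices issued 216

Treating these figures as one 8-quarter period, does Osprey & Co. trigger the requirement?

Total taxable turnover: €7,238 + €16,032 + €11,255 + €37,649 + €31,654 + €46,811 + €18,405 + €51,956 = €221,000 (> €200,000).
Total number of invoices issued: 81 + 244 + 184 + 112 + 42 + 147 + 243 + 216 = 1,269 (≤ 1,300).
The test is 'or': at least one threshold is exceeded.

Yes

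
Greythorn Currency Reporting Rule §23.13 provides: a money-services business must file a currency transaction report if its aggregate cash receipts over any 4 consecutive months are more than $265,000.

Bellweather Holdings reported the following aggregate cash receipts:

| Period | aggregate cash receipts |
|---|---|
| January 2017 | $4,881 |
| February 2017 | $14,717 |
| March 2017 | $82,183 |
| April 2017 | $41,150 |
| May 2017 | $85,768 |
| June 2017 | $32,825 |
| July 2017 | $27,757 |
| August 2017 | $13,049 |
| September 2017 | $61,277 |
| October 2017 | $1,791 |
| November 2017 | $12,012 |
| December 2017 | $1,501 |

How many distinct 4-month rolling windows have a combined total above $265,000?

January 2017–April 2017: $4,881 + $14,717 + $82,183 + $41,150 = $142,931 (under)
February 2017–May 2017: $14,717 + $82,183 + $41,150 + $85,768 = $223,818 (under)
March 2017–June 2017: $82,183 + $41,150 + $85,768 + $32,825 = $241,926 (under)
April 2017–July 2017: $41,150 + $85,768 + $32,825 + $27,757 = $187,500 (under)
May 2017–August 2017: $85,768 + $32,825 + $27,757 + $13,049 = $159,399 (under)
June 2017–September 2017: $32,825 + $27,757 + $13,049 + $61,277 = $134,908 (under)
July 2017–October 2017: $27,757 + $13,049 + $61,277 + $1,791 = $103,874 (under)
August 2017–November 2017: $13,049 + $61,277 + $1,791 + $12,012 = $88,129 (under)
September 2017–December 2017: $61,277 + $1,791 + $12,012 + $1,501 = $76,581 (under)
0 windows exceed the threshold.

0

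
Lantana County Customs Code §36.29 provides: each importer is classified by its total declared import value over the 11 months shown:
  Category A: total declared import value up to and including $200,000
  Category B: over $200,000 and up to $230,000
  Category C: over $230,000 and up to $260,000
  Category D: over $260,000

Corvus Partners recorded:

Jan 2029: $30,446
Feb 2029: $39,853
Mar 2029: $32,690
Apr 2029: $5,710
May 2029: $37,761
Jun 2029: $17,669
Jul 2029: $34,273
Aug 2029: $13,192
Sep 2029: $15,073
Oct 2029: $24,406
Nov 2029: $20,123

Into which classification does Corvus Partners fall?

Category D

Total declared import value: $30,446 + $39,853 + $32,690 + $5,710 + $37,761 + $17,669 + $34,273 + $13,192 + $15,073 + $24,406 + $20,123 = $271,196.
$271,196 > $260,000, so Category D applies.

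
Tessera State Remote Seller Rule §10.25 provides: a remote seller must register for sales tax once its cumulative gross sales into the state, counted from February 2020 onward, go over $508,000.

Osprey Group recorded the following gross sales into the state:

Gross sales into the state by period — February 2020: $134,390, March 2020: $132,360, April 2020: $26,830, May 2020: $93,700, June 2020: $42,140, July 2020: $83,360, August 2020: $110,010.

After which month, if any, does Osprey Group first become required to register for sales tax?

July 2020

Through February 2020: $134,390
Through March 2020: $266,750
Through April 2020: $293,580
Through May 2020: $387,280
Through June 2020: $429,420
Through July 2020: $512,780 ← exceeds threshold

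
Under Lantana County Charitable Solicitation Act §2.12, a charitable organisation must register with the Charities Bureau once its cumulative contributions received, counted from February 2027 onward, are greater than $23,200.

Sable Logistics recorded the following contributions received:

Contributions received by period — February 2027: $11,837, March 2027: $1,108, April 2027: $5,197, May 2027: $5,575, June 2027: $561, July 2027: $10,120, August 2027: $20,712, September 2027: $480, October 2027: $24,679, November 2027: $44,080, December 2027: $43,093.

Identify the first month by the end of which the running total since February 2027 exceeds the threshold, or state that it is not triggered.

May 2027

Through February 2027: $11,837
Through March 2027: $12,945
Through April 2027: $18,142
Through May 2027: $23,717 ← exceeds threshold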